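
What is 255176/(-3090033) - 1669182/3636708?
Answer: -1014304677269/1872924621894 ≈ -0.54156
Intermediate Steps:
255176/(-3090033) - 1669182/3636708 = 255176*(-1/3090033) - 1669182*1/3636708 = -255176/3090033 - 278197/606118 = -1014304677269/1872924621894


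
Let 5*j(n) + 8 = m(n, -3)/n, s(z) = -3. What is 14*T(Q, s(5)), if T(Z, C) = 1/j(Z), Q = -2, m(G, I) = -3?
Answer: -140/13 ≈ -10.769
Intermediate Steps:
j(n) = -8/5 - 3/(5*n) (j(n) = -8/5 + (-3/n)/5 = -8/5 - 3/(5*n))
T(Z, C) = 5*Z/(-3 - 8*Z) (T(Z, C) = 1/((-3 - 8*Z)/(5*Z)) = 5*Z/(-3 - 8*Z))
14*T(Q, s(5)) = 14*(-5*(-2)/(3 + 8*(-2))) = 14*(-5*(-2)/(3 - 16)) = 14*(-5*(-2)/(-13)) = 14*(-5*(-2)*(-1/13)) = 14*(-10/13) = -140/13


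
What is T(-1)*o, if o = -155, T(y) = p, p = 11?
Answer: -1705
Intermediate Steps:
T(y) = 11
T(-1)*o = 11*(-155) = -1705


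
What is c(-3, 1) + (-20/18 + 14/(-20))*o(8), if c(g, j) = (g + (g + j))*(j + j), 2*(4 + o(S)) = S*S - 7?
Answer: -9787/180 ≈ -54.372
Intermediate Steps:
o(S) = -15/2 + S²/2 (o(S) = -4 + (S*S - 7)/2 = -4 + (S² - 7)/2 = -4 + (-7 + S²)/2 = -4 + (-7/2 + S²/2) = -15/2 + S²/2)
c(g, j) = 2*j*(j + 2*g) (c(g, j) = (j + 2*g)*(2*j) = 2*j*(j + 2*g))
c(-3, 1) + (-20/18 + 14/(-20))*o(8) = 2*1*(1 + 2*(-3)) + (-20/18 + 14/(-20))*(-15/2 + (½)*8²) = 2*1*(1 - 6) + (-20*1/18 + 14*(-1/20))*(-15/2 + (½)*64) = 2*1*(-5) + (-10/9 - 7/10)*(-15/2 + 32) = -10 - 163/90*49/2 = -10 - 7987/180 = -9787/180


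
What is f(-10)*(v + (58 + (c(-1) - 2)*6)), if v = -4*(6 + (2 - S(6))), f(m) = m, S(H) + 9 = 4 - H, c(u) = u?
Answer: 360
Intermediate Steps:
S(H) = -5 - H (S(H) = -9 + (4 - H) = -5 - H)
v = -76 (v = -4*(6 + (2 - (-5 - 1*6))) = -4*(6 + (2 - (-5 - 6))) = -4*(6 + (2 - 1*(-11))) = -4*(6 + (2 + 11)) = -4*(6 + 13) = -4*19 = -76)
f(-10)*(v + (58 + (c(-1) - 2)*6)) = -10*(-76 + (58 + (-1 - 2)*6)) = -10*(-76 + (58 - 3*6)) = -10*(-76 + (58 - 18)) = -10*(-76 + 40) = -10*(-36) = 360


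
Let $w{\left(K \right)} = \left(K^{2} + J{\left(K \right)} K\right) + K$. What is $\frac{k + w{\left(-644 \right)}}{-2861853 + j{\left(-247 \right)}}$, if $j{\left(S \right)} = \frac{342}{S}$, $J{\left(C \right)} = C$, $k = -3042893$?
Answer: $\frac{28782845}{37204107} \approx 0.77365$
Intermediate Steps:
$w{\left(K \right)} = K + 2 K^{2}$ ($w{\left(K \right)} = \left(K^{2} + K K\right) + K = \left(K^{2} + K^{2}\right) + K = 2 K^{2} + K = K + 2 K^{2}$)
$\frac{k + w{\left(-644 \right)}}{-2861853 + j{\left(-247 \right)}} = \frac{-3042893 - 644 \left(1 + 2 \left(-644\right)\right)}{-2861853 + \frac{342}{-247}} = \frac{-3042893 - 644 \left(1 - 1288\right)}{-2861853 + 342 \left(- \frac{1}{247}\right)} = \frac{-3042893 - -828828}{-2861853 - \frac{18}{13}} = \frac{-3042893 + 828828}{- \frac{37204107}{13}} = \left(-2214065\right) \left(- \frac{13}{37204107}\right) = \frac{28782845}{37204107}$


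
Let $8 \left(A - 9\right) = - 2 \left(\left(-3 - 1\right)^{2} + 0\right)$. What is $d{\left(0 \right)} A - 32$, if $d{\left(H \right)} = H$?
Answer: $-32$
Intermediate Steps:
$A = 5$ ($A = 9 + \frac{\left(-2\right) \left(\left(-3 - 1\right)^{2} + 0\right)}{8} = 9 + \frac{\left(-2\right) \left(\left(-4\right)^{2} + 0\right)}{8} = 9 + \frac{\left(-2\right) \left(16 + 0\right)}{8} = 9 + \frac{\left(-2\right) 16}{8} = 9 + \frac{1}{8} \left(-32\right) = 9 - 4 = 5$)
$d{\left(0 \right)} A - 32 = 0 \cdot 5 - 32 = 0 - 32 = -32$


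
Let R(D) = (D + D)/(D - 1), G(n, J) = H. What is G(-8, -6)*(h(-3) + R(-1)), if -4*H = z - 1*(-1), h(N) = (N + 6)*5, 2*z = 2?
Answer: -8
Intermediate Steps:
z = 1 (z = (½)*2 = 1)
h(N) = 30 + 5*N (h(N) = (6 + N)*5 = 30 + 5*N)
H = -½ (H = -(1 - 1*(-1))/4 = -(1 + 1)/4 = -¼*2 = -½ ≈ -0.50000)
G(n, J) = -½
R(D) = 2*D/(-1 + D) (R(D) = (2*D)/(-1 + D) = 2*D/(-1 + D))
G(-8, -6)*(h(-3) + R(-1)) = -((30 + 5*(-3)) + 2*(-1)/(-1 - 1))/2 = -((30 - 15) + 2*(-1)/(-2))/2 = -(15 + 2*(-1)*(-½))/2 = -(15 + 1)/2 = -½*16 = -8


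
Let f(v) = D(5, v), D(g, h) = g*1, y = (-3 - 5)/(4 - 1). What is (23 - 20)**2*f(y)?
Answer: 45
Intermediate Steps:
y = -8/3 ≈ -2.6667
D(g, h) = g
f(v) = 5
(23 - 20)**2*f(y) = (23 - 20)**2*5 = 3**2*5 = 9*5 = 45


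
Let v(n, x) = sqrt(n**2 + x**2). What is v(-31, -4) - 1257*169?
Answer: -212433 + sqrt(977) ≈ -2.1240e+5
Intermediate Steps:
v(-31, -4) - 1257*169 = sqrt((-31)**2 + (-4)**2) - 1257*169 = sqrt(961 + 16) - 212433 = sqrt(977) - 212433 = -212433 + sqrt(977)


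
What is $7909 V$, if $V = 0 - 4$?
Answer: $-31636$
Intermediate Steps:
$V = -4$
$7909 V = 7909 \left(-4\right) = -31636$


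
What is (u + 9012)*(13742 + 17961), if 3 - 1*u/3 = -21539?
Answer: 2334545514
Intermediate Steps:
u = 64626 (u = 9 - 3*(-21539) = 9 + 64617 = 64626)
(u + 9012)*(13742 + 17961) = (64626 + 9012)*(13742 + 17961) = 73638*31703 = 2334545514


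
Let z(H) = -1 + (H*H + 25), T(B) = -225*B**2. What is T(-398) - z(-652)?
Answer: -36066028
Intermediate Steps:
z(H) = 24 + H**2 (z(H) = -1 + (H**2 + 25) = -1 + (25 + H**2) = 24 + H**2)
T(-398) - z(-652) = -225*(-398)**2 - (24 + (-652)**2) = -225*158404 - (24 + 425104) = -35640900 - 1*425128 = -35640900 - 425128 = -36066028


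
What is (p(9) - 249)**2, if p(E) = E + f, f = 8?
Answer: 53824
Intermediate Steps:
p(E) = 8 + E (p(E) = E + 8 = 8 + E)
(p(9) - 249)**2 = ((8 + 9) - 249)**2 = (17 - 249)**2 = (-232)**2 = 53824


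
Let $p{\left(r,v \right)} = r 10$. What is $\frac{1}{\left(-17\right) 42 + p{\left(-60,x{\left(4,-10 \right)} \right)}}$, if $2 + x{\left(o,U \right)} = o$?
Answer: $- \frac{1}{1314} \approx -0.00076103$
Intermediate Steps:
$x{\left(o,U \right)} = -2 + o$
$p{\left(r,v \right)} = 10 r$
$\frac{1}{\left(-17\right) 42 + p{\left(-60,x{\left(4,-10 \right)} \right)}} = \frac{1}{\left(-17\right) 42 + 10 \left(-60\right)} = \frac{1}{-714 - 600} = \frac{1}{-1314} = - \frac{1}{1314}$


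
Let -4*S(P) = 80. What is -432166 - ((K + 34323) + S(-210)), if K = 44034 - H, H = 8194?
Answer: -502309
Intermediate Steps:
K = 35840 (K = 44034 - 1*8194 = 44034 - 8194 = 35840)
S(P) = -20 (S(P) = -1/4*80 = -20)
-432166 - ((K + 34323) + S(-210)) = -432166 - ((35840 + 34323) - 20) = -432166 - (70163 - 20) = -432166 - 1*70143 = -432166 - 70143 = -502309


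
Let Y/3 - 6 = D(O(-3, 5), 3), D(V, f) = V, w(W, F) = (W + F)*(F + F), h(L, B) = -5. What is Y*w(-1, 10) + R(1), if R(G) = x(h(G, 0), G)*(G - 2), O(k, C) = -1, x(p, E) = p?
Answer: 2705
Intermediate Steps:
w(W, F) = 2*F*(F + W) (w(W, F) = (F + W)*(2*F) = 2*F*(F + W))
Y = 15 (Y = 18 + 3*(-1) = 18 - 3 = 15)
R(G) = 10 - 5*G (R(G) = -5*(G - 2) = -5*(-2 + G) = 10 - 5*G)
Y*w(-1, 10) + R(1) = 15*(2*10*(10 - 1)) + (10 - 5*1) = 15*(2*10*9) + (10 - 5) = 15*180 + 5 = 2700 + 5 = 2705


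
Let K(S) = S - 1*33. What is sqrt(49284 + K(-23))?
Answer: 2*sqrt(12307) ≈ 221.87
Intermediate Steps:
K(S) = -33 + S (K(S) = S - 33 = -33 + S)
sqrt(49284 + K(-23)) = sqrt(49284 + (-33 - 23)) = sqrt(49284 - 56) = sqrt(49228) = 2*sqrt(12307)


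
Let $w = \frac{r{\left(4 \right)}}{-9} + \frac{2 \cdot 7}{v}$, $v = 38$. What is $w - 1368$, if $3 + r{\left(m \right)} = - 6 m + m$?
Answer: $- \frac{233428}{171} \approx -1365.1$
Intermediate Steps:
$r{\left(m \right)} = -3 - 5 m$ ($r{\left(m \right)} = -3 + \left(- 6 m + m\right) = -3 - 5 m$)
$w = \frac{500}{171}$ ($w = \frac{-3 - 20}{-9} + \frac{2 \cdot 7}{38} = \left(-3 - 20\right) \left(- \frac{1}{9}\right) + 14 \cdot \frac{1}{38} = \left(-23\right) \left(- \frac{1}{9}\right) + \frac{7}{19} = \frac{23}{9} + \frac{7}{19} = \frac{500}{171} \approx 2.924$)
$w - 1368 = \frac{500}{171} - 1368 = - \frac{233428}{171}$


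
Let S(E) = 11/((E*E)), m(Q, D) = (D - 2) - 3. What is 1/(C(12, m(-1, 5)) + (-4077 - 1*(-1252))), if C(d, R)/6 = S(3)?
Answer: -3/8453 ≈ -0.00035490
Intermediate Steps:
m(Q, D) = -5 + D (m(Q, D) = (-2 + D) - 3 = -5 + D)
S(E) = 11/E**2 (S(E) = 11/(E**2) = 11/E**2)
C(d, R) = 22/3 (C(d, R) = 6*(11/3**2) = 6*(11*(1/9)) = 6*(11/9) = 22/3)
1/(C(12, m(-1, 5)) + (-4077 - 1*(-1252))) = 1/(22/3 + (-4077 - 1*(-1252))) = 1/(22/3 + (-4077 + 1252)) = 1/(22/3 - 2825) = 1/(-8453/3) = -3/8453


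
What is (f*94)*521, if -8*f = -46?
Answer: 563201/2 ≈ 2.8160e+5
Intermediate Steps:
f = 23/4 (f = -⅛*(-46) = 23/4 ≈ 5.7500)
(f*94)*521 = ((23/4)*94)*521 = (1081/2)*521 = 563201/2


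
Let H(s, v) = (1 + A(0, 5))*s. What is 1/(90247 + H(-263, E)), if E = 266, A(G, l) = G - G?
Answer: 1/89984 ≈ 1.1113e-5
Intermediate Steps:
A(G, l) = 0
H(s, v) = s (H(s, v) = (1 + 0)*s = 1*s = s)
1/(90247 + H(-263, E)) = 1/(90247 - 263) = 1/89984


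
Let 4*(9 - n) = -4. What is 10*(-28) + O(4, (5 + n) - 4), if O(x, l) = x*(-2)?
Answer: -288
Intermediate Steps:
n = 10 (n = 9 - ¼*(-4) = 9 + 1 = 10)
O(x, l) = -2*x
10*(-28) + O(4, (5 + n) - 4) = 10*(-28) - 2*4 = -280 - 8 = -288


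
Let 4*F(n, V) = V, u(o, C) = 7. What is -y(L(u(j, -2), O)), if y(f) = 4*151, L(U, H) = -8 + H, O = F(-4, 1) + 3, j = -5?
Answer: -604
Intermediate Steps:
F(n, V) = V/4
O = 13/4 (O = (¼)*1 + 3 = ¼ + 3 = 13/4 ≈ 3.2500)
y(f) = 604
-y(L(u(j, -2), O)) = -1*604 = -604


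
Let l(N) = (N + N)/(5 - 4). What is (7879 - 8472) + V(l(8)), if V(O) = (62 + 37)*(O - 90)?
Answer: -7919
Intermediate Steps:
l(N) = 2*N (l(N) = (2*N)/1 = (2*N)*1 = 2*N)
V(O) = -8910 + 99*O (V(O) = 99*(-90 + O) = -8910 + 99*O)
(7879 - 8472) + V(l(8)) = (7879 - 8472) + (-8910 + 99*(2*8)) = -593 + (-8910 + 99*16) = -593 + (-8910 + 1584) = -593 - 7326 = -7919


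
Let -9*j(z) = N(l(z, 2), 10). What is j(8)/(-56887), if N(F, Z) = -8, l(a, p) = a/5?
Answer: -8/511983 ≈ -1.5626e-5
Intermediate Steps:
l(a, p) = a/5 (l(a, p) = a*(⅕) = a/5)
j(z) = 8/9 (j(z) = -⅑*(-8) = 8/9)
j(8)/(-56887) = (8/9)/(-56887) = (8/9)*(-1/56887) = -8/511983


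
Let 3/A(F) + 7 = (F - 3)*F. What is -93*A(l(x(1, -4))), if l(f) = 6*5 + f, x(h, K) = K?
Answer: -93/197 ≈ -0.47208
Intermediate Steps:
l(f) = 30 + f
A(F) = 3/(-7 + F*(-3 + F)) (A(F) = 3/(-7 + (F - 3)*F) = 3/(-7 + (-3 + F)*F) = 3/(-7 + F*(-3 + F)))
-93*A(l(x(1, -4))) = -279/(-7 + (30 - 4)² - 3*(30 - 4)) = -279/(-7 + 26² - 3*26) = -279/(-7 + 676 - 78) = -279/591 = -93*1/197 = -93/197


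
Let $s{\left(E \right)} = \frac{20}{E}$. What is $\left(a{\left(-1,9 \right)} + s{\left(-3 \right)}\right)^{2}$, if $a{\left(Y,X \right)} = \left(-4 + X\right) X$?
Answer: $\frac{13225}{9} \approx 1469.4$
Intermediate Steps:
$a{\left(Y,X \right)} = X \left(-4 + X\right)$
$\left(a{\left(-1,9 \right)} + s{\left(-3 \right)}\right)^{2} = \left(9 \left(-4 + 9\right) + \frac{20}{-3}\right)^{2} = \left(9 \cdot 5 + 20 \left(- \frac{1}{3}\right)\right)^{2} = \left(45 - \frac{20}{3}\right)^{2} = \left(\frac{115}{3}\right)^{2} = \frac{13225}{9}$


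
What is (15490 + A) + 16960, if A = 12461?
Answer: 44911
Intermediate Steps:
(15490 + A) + 16960 = (15490 + 12461) + 16960 = 27951 + 16960 = 44911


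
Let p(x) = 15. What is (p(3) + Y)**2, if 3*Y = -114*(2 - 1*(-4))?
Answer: 45369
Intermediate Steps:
Y = -228 (Y = (-114*(2 - 1*(-4)))/3 = (-114*(2 + 4))/3 = (-114*6)/3 = (1/3)*(-684) = -228)
(p(3) + Y)**2 = (15 - 228)**2 = (-213)**2 = 45369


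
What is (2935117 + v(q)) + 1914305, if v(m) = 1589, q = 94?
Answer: 4851011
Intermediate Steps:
(2935117 + v(q)) + 1914305 = (2935117 + 1589) + 1914305 = 2936706 + 1914305 = 4851011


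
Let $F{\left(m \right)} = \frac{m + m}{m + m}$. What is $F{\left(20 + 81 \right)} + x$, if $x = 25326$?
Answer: $25327$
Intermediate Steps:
$F{\left(m \right)} = 1$ ($F{\left(m \right)} = \frac{2 m}{2 m} = 2 m \frac{1}{2 m} = 1$)
$F{\left(20 + 81 \right)} + x = 1 + 25326 = 25327$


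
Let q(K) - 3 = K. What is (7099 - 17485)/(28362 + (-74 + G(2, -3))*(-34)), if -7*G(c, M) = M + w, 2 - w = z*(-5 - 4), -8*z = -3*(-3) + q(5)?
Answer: -41544/123121 ≈ -0.33742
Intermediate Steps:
q(K) = 3 + K
z = -17/8 (z = -(-3*(-3) + (3 + 5))/8 = -(9 + 8)/8 = -⅛*17 = -17/8 ≈ -2.1250)
w = -137/8 (w = 2 - (-17)*(-5 - 4)/8 = 2 - (-17)*(-9)/8 = 2 - 1*153/8 = 2 - 153/8 = -137/8 ≈ -17.125)
G(c, M) = 137/56 - M/7 (G(c, M) = -(M - 137/8)/7 = -(-137/8 + M)/7 = 137/56 - M/7)
(7099 - 17485)/(28362 + (-74 + G(2, -3))*(-34)) = (7099 - 17485)/(28362 + (-74 + (137/56 - ⅐*(-3)))*(-34)) = -10386/(28362 + (-74 + (137/56 + 3/7))*(-34)) = -10386/(28362 + (-74 + 23/8)*(-34)) = -10386/(28362 - 569/8*(-34)) = -10386/(28362 + 9673/4) = -10386/123121/4 = -10386*4/123121 = -41544/123121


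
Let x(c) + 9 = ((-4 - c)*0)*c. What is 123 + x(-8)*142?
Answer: -1155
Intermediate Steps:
x(c) = -9 (x(c) = -9 + ((-4 - c)*0)*c = -9 + 0*c = -9 + 0 = -9)
123 + x(-8)*142 = 123 - 9*142 = 123 - 1278 = -1155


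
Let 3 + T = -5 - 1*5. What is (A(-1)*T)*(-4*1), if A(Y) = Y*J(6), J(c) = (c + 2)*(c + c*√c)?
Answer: -2496 - 2496*√6 ≈ -8609.9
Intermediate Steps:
J(c) = (2 + c)*(c + c^(3/2))
A(Y) = Y*(48 + 48*√6) (A(Y) = Y*(6² + 6^(5/2) + 2*6 + 2*6^(3/2)) = Y*(36 + 36*√6 + 12 + 2*(6*√6)) = Y*(36 + 36*√6 + 12 + 12*√6) = Y*(48 + 48*√6))
T = -13 (T = -3 + (-5 - 1*5) = -3 + (-5 - 5) = -3 - 10 = -13)
(A(-1)*T)*(-4*1) = ((48*(-1)*(1 + √6))*(-13))*(-4*1) = ((-48 - 48*√6)*(-13))*(-4) = (624 + 624*√6)*(-4) = -2496 - 2496*√6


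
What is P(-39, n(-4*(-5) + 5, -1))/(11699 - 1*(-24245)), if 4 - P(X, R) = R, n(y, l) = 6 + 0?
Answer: -1/17972 ≈ -5.5642e-5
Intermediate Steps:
n(y, l) = 6
P(X, R) = 4 - R
P(-39, n(-4*(-5) + 5, -1))/(11699 - 1*(-24245)) = (4 - 1*6)/(11699 - 1*(-24245)) = (4 - 6)/(11699 + 24245) = -2/35944 = -2*1/35944 = -1/17972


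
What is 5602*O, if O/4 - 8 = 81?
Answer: 1994312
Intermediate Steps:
O = 356 (O = 32 + 4*81 = 32 + 324 = 356)
5602*O = 5602*356 = 1994312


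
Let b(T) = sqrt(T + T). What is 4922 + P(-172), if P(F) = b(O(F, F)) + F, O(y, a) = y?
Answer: 4750 + 2*I*sqrt(86) ≈ 4750.0 + 18.547*I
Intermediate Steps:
b(T) = sqrt(2)*sqrt(T) (b(T) = sqrt(2*T) = sqrt(2)*sqrt(T))
P(F) = F + sqrt(2)*sqrt(F) (P(F) = sqrt(2)*sqrt(F) + F = F + sqrt(2)*sqrt(F))
4922 + P(-172) = 4922 + (-172 + sqrt(2)*sqrt(-172)) = 4922 + (-172 + sqrt(2)*(2*I*sqrt(43))) = 4922 + (-172 + 2*I*sqrt(86)) = 4750 + 2*I*sqrt(86)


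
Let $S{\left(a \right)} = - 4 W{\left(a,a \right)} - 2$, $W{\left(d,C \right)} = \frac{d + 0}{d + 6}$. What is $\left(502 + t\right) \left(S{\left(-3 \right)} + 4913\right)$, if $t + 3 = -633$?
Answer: $-658610$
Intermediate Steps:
$t = -636$ ($t = -3 - 633 = -636$)
$W{\left(d,C \right)} = \frac{d}{6 + d}$
$S{\left(a \right)} = -2 - \frac{4 a}{6 + a}$ ($S{\left(a \right)} = - 4 \frac{a}{6 + a} - 2 = - \frac{4 a}{6 + a} - 2 = -2 - \frac{4 a}{6 + a}$)
$\left(502 + t\right) \left(S{\left(-3 \right)} + 4913\right) = \left(502 - 636\right) \left(\frac{6 \left(-2 - -3\right)}{6 - 3} + 4913\right) = - 134 \left(\frac{6 \left(-2 + 3\right)}{3} + 4913\right) = - 134 \left(6 \cdot \frac{1}{3} \cdot 1 + 4913\right) = - 134 \left(2 + 4913\right) = \left(-134\right) 4915 = -658610$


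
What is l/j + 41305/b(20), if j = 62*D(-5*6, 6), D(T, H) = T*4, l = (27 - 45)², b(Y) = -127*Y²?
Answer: -269807/314960 ≈ -0.85664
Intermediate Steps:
l = 324 (l = (-18)² = 324)
D(T, H) = 4*T
j = -7440 (j = 62*(4*(-5*6)) = 62*(4*(-30)) = 62*(-120) = -7440)
l/j + 41305/b(20) = 324/(-7440) + 41305/((-127*20²)) = 324*(-1/7440) + 41305/((-127*400)) = -27/620 + 41305/(-50800) = -27/620 + 41305*(-1/50800) = -27/620 - 8261/10160 = -269807/314960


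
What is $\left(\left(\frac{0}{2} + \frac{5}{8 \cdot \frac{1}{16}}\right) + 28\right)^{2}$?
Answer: $1444$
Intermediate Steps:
$\left(\left(\frac{0}{2} + \frac{5}{8 \cdot \frac{1}{16}}\right) + 28\right)^{2} = \left(\left(0 \cdot \frac{1}{2} + \frac{5}{8 \cdot \frac{1}{16}}\right) + 28\right)^{2} = \left(\left(0 + 5 \frac{1}{\frac{1}{2}}\right) + 28\right)^{2} = \left(\left(0 + 5 \cdot 2\right) + 28\right)^{2} = \left(\left(0 + 10\right) + 28\right)^{2} = \left(10 + 28\right)^{2} = 38^{2} = 1444$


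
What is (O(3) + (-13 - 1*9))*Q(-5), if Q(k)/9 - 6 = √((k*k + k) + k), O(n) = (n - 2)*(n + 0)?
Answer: -1026 - 171*√15 ≈ -1688.3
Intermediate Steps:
O(n) = n*(-2 + n) (O(n) = (-2 + n)*n = n*(-2 + n))
Q(k) = 54 + 9*√(k² + 2*k) (Q(k) = 54 + 9*√((k*k + k) + k) = 54 + 9*√((k² + k) + k) = 54 + 9*√((k + k²) + k) = 54 + 9*√(k² + 2*k))
(O(3) + (-13 - 1*9))*Q(-5) = (3*(-2 + 3) + (-13 - 1*9))*(54 + 9*√(-5*(2 - 5))) = (3*1 + (-13 - 9))*(54 + 9*√(-5*(-3))) = (3 - 22)*(54 + 9*√15) = -19*(54 + 9*√15) = -1026 - 171*√15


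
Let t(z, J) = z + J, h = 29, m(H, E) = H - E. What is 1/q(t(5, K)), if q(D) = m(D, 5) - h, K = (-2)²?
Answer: -1/25 ≈ -0.040000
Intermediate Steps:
K = 4
t(z, J) = J + z
q(D) = -34 + D (q(D) = (D - 1*5) - 1*29 = (D - 5) - 29 = (-5 + D) - 29 = -34 + D)
1/q(t(5, K)) = 1/(-34 + (4 + 5)) = 1/(-34 + 9) = 1/(-25) = -1/25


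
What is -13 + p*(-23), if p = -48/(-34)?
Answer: -773/17 ≈ -45.471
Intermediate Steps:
p = 24/17 (p = -48*(-1/34) = 24/17 ≈ 1.4118)
-13 + p*(-23) = -13 + (24/17)*(-23) = -13 - 552/17 = -773/17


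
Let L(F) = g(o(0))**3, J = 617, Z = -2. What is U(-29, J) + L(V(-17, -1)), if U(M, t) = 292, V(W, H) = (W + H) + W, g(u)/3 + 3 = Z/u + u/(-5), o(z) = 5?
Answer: -250996/125 ≈ -2008.0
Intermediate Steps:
g(u) = -9 - 6/u - 3*u/5 (g(u) = -9 + 3*(-2/u + u/(-5)) = -9 + 3*(-2/u + u*(-1/5)) = -9 + 3*(-2/u - u/5) = -9 + (-6/u - 3*u/5) = -9 - 6/u - 3*u/5)
V(W, H) = H + 2*W (V(W, H) = (H + W) + W = H + 2*W)
L(F) = -287496/125 (L(F) = (-9 - 6/5 - 3/5*5)**3 = (-9 - 6*1/5 - 3)**3 = (-9 - 6/5 - 3)**3 = (-66/5)**3 = -287496/125)
U(-29, J) + L(V(-17, -1)) = 292 - 287496/125 = -250996/125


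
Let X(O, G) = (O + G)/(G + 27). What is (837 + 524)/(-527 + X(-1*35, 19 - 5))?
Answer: -55801/21628 ≈ -2.5800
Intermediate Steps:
X(O, G) = (G + O)/(27 + G)
(837 + 524)/(-527 + X(-1*35, 19 - 5)) = (837 + 524)/(-527 + ((19 - 5) - 1*35)/(27 + (19 - 5))) = 1361/(-527 + (14 - 35)/(27 + 14)) = 1361/(-527 - 21/41) = 1361/(-21628/41) = -41/21628*1361 = -55801/21628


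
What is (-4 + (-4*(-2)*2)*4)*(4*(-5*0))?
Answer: 0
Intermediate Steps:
(-4 + (-4*(-2)*2)*4)*(4*(-5*0)) = (-4 + (8*2)*4)*(4*0) = (-4 + 16*4)*0 = (-4 + 64)*0 = 60*0 = 0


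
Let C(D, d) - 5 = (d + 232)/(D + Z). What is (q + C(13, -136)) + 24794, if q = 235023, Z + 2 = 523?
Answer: 23124174/89 ≈ 2.5982e+5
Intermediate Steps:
Z = 521 (Z = -2 + 523 = 521)
C(D, d) = 5 + (232 + d)/(521 + D) (C(D, d) = 5 + (d + 232)/(D + 521) = 5 + (232 + d)/(521 + D))
(q + C(13, -136)) + 24794 = (235023 + (2837 - 136 + 5*13)/(521 + 13)) + 24794 = (235023 + (2837 - 136 + 65)/534) + 24794 = (235023 + (1/534)*2766) + 24794 = (235023 + 461/89) + 24794 = 20917508/89 + 24794 = 23124174/89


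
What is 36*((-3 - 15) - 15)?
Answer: -1188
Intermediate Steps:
36*((-3 - 15) - 15) = 36*(-18 - 15) = 36*(-33) = -1188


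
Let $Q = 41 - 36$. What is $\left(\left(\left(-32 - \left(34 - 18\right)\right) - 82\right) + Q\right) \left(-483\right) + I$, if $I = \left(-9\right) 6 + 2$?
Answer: $60323$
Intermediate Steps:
$Q = 5$
$I = -52$ ($I = -54 + 2 = -52$)
$\left(\left(\left(-32 - \left(34 - 18\right)\right) - 82\right) + Q\right) \left(-483\right) + I = \left(\left(\left(-32 - \left(34 - 18\right)\right) - 82\right) + 5\right) \left(-483\right) - 52 = \left(\left(\left(-32 - 16\right) - 82\right) + 5\right) \left(-483\right) - 52 = \left(\left(-48 - 82\right) + 5\right) \left(-483\right) - 52 = \left(-130 + 5\right) \left(-483\right) - 52 = \left(-125\right) \left(-483\right) - 52 = 60375 - 52 = 60323$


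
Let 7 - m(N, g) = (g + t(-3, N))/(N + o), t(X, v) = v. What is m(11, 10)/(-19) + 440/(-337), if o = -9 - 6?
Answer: -49953/25612 ≈ -1.9504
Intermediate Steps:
o = -15
m(N, g) = 7 - (N + g)/(-15 + N) (m(N, g) = 7 - (g + N)/(N - 15) = 7 - (N + g)/(-15 + N))
m(11, 10)/(-19) + 440/(-337) = ((-105 - 1*10 + 6*11)/(-15 + 11))/(-19) + 440/(-337) = ((-105 - 10 + 66)/(-4))*(-1/19) + 440*(-1/337) = -1/4*(-49)*(-1/19) - 440/337 = (49/4)*(-1/19) - 440/337 = -49/76 - 440/337 = -49953/25612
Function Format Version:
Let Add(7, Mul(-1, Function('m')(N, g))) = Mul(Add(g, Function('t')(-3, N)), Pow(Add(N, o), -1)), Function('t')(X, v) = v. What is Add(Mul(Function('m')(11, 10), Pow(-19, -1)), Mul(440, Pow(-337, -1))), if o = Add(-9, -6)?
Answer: Rational(-49953, 25612) ≈ -1.9504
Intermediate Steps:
o = -15
Function('m')(N, g) = Add(7, Mul(-1, Pow(Add(-15, N), -1), Add(N, g))) (Function('m')(N, g) = Add(7, Mul(-1, Mul(Add(g, N), Pow(Add(N, -15), -1)))) = Add(7, Mul(-1, Mul(Add(N, g), Pow(Add(-15, N), -1)))) = Add(7, Mul(-1, Mul(Pow(Add(-15, N), -1), Add(N, g)))) = Add(7, Mul(-1, Pow(Add(-15, N), -1), Add(N, g))))
Add(Mul(Function('m')(11, 10), Pow(-19, -1)), Mul(440, Pow(-337, -1))) = Add(Mul(Mul(Pow(Add(-15, 11), -1), Add(-105, Mul(-1, 10), Mul(6, 11))), Pow(-19, -1)), Mul(440, Pow(-337, -1))) = Add(Mul(Mul(Pow(-4, -1), Add(-105, -10, 66)), Rational(-1, 19)), Mul(440, Rational(-1, 337))) = Add(Mul(Mul(Rational(-1, 4), -49), Rational(-1, 19)), Rational(-440, 337)) = Add(Mul(Rational(49, 4), Rational(-1, 19)), Rational(-440, 337)) = Add(Rational(-49, 76), Rational(-440, 337)) = Rational(-49953, 25612)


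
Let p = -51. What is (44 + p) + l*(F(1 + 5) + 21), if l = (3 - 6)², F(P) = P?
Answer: 236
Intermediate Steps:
l = 9 (l = (-3)² = 9)
(44 + p) + l*(F(1 + 5) + 21) = (44 - 51) + 9*((1 + 5) + 21) = -7 + 9*(6 + 21) = -7 + 9*27 = -7 + 243 = 236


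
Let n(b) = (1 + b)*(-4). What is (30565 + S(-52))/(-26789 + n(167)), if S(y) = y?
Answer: -4359/3923 ≈ -1.1111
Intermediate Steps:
n(b) = -4 - 4*b
(30565 + S(-52))/(-26789 + n(167)) = (30565 - 52)/(-26789 + (-4 - 4*167)) = 30513/(-26789 + (-4 - 668)) = 30513/(-26789 - 672) = 30513/(-27461) = 30513*(-1/27461) = -4359/3923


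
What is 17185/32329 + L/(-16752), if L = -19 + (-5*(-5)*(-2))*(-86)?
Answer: 49827557/180525136 ≈ 0.27601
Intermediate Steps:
L = 4281 (L = -19 + (25*(-2))*(-86) = -19 - 50*(-86) = -19 + 4300 = 4281)
17185/32329 + L/(-16752) = 17185/32329 + 4281/(-16752) = 17185*(1/32329) + 4281*(-1/16752) = 17185/32329 - 1427/5584 = 49827557/180525136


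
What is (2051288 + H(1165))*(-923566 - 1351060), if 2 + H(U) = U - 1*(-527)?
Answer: -4669757136228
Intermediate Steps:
H(U) = 525 + U (H(U) = -2 + (U - 1*(-527)) = -2 + (U + 527) = -2 + (527 + U) = 525 + U)
(2051288 + H(1165))*(-923566 - 1351060) = (2051288 + (525 + 1165))*(-923566 - 1351060) = (2051288 + 1690)*(-2274626) = 2052978*(-2274626) = -4669757136228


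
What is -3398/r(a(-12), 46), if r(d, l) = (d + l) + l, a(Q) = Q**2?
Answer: -1699/118 ≈ -14.398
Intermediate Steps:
r(d, l) = d + 2*l
-3398/r(a(-12), 46) = -3398/((-12)**2 + 2*46) = -3398/(144 + 92) = -3398/236 = -3398*1/236 = -1699/118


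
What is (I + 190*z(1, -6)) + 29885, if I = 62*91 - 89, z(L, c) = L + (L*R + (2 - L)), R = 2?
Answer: 36198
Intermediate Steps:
z(L, c) = 2 + 2*L (z(L, c) = L + (L*2 + (2 - L)) = L + (2*L + (2 - L)) = L + (2 + L) = 2 + 2*L)
I = 5553 (I = 5642 - 89 = 5553)
(I + 190*z(1, -6)) + 29885 = (5553 + 190*(2 + 2*1)) + 29885 = (5553 + 190*(2 + 2)) + 29885 = (5553 + 190*4) + 29885 = (5553 + 760) + 29885 = 6313 + 29885 = 36198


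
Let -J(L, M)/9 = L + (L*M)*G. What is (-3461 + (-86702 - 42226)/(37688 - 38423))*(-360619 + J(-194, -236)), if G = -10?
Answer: -3028041422703/245 ≈ -1.2359e+10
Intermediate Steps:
J(L, M) = -9*L + 90*L*M (J(L, M) = -9*(L + (L*M)*(-10)) = -9*(L - 10*L*M) = -9*L + 90*L*M)
(-3461 + (-86702 - 42226)/(37688 - 38423))*(-360619 + J(-194, -236)) = (-3461 + (-86702 - 42226)/(37688 - 38423))*(-360619 + 9*(-194)*(-1 + 10*(-236))) = (-3461 - 128928/(-735))*(-360619 + 9*(-194)*(-1 - 2360)) = (-3461 - 128928*(-1/735))*(-360619 + 9*(-194)*(-2361)) = (-3461 + 42976/245)*(-360619 + 4122306) = -804969/245*3761687 = -3028041422703/245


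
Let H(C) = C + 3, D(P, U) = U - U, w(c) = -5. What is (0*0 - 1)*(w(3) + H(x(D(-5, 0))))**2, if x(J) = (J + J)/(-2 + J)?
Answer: -4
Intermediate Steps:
D(P, U) = 0
x(J) = 2*J/(-2 + J) (x(J) = (2*J)/(-2 + J) = 2*J/(-2 + J))
H(C) = 3 + C
(0*0 - 1)*(w(3) + H(x(D(-5, 0))))**2 = (0*0 - 1)*(-5 + (3 + 2*0/(-2 + 0)))**2 = (0 - 1)*(-5 + (3 + 2*0/(-2)))**2 = -(-5 + (3 + 2*0*(-1/2)))**2 = -(-5 + (3 + 0))**2 = -(-5 + 3)**2 = -1*(-2)**2 = -1*4 = -4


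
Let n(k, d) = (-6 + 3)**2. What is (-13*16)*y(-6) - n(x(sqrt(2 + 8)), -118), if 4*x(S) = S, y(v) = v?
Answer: 1239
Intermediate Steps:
x(S) = S/4
n(k, d) = 9 (n(k, d) = (-3)**2 = 9)
(-13*16)*y(-6) - n(x(sqrt(2 + 8)), -118) = -13*16*(-6) - 1*9 = -208*(-6) - 9 = 1248 - 9 = 1239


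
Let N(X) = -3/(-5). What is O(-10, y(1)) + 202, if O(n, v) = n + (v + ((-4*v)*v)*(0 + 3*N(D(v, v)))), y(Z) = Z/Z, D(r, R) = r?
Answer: 929/5 ≈ 185.80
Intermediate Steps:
y(Z) = 1
N(X) = ⅗ (N(X) = -3*(-⅕) = ⅗)
O(n, v) = n + v - 36*v²/5 (O(n, v) = n + (v + ((-4*v)*v)*(0 + 3*(⅗))) = n + (v + (-4*v²)*(0 + 9/5)) = n + (v - 4*v²*(9/5)) = n + (v - 36*v²/5) = n + v - 36*v²/5)
O(-10, y(1)) + 202 = (-10 + 1 - 36/5*1²) + 202 = (-10 + 1 - 36/5*1) + 202 = (-10 + 1 - 36/5) + 202 = -81/5 + 202 = 929/5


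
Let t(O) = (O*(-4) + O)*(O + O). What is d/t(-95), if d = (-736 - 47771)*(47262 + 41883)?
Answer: 15172479/190 ≈ 79855.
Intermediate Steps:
t(O) = -6*O² (t(O) = (-4*O + O)*(2*O) = (-3*O)*(2*O) = -6*O²)
d = -4324156515 (d = -48507*89145 = -4324156515)
d/t(-95) = -4324156515/((-6*(-95)²)) = -4324156515/((-6*9025)) = -4324156515/(-54150) = -4324156515*(-1/54150) = 15172479/190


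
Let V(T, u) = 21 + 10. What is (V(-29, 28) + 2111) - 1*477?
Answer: 1665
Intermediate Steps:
V(T, u) = 31
(V(-29, 28) + 2111) - 1*477 = (31 + 2111) - 1*477 = 2142 - 477 = 1665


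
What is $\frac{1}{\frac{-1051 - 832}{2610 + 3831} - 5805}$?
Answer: $- \frac{6441}{37391888} \approx -0.00017226$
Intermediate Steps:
$\frac{1}{\frac{-1051 - 832}{2610 + 3831} - 5805} = \frac{1}{- \frac{1883}{6441} - 5805} = \frac{1}{- \frac{37391888}{6441}} = - \frac{6441}{37391888}$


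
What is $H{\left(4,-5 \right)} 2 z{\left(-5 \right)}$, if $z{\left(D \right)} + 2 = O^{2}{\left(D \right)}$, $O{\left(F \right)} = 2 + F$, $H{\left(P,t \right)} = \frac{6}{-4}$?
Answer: $-21$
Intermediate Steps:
$H{\left(P,t \right)} = - \frac{3}{2}$ ($H{\left(P,t \right)} = 6 \left(- \frac{1}{4}\right) = - \frac{3}{2}$)
$z{\left(D \right)} = -2 + \left(2 + D\right)^{2}$
$H{\left(4,-5 \right)} 2 z{\left(-5 \right)} = \left(- \frac{3}{2}\right) 2 \left(-2 + \left(2 - 5\right)^{2}\right) = - 3 \left(-2 + \left(-3\right)^{2}\right) = - 3 \left(-2 + 9\right) = \left(-3\right) 7 = -21$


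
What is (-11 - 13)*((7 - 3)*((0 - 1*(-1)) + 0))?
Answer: -96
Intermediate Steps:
(-11 - 13)*((7 - 3)*((0 - 1*(-1)) + 0)) = -96*((0 + 1) + 0) = -96*(1 + 0) = -96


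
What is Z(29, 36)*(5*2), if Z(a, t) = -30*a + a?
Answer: -8410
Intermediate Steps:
Z(a, t) = -29*a
Z(29, 36)*(5*2) = (-29*29)*(5*2) = -841*10 = -8410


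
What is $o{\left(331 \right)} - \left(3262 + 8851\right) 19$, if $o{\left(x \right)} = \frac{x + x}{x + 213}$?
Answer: $- \frac{62599653}{272} \approx -2.3015 \cdot 10^{5}$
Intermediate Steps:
$o{\left(x \right)} = \frac{2 x}{213 + x}$
$o{\left(331 \right)} - \left(3262 + 8851\right) 19 = 2 \cdot 331 \frac{1}{213 + 331} - \left(3262 + 8851\right) 19 = 2 \cdot 331 \cdot \frac{1}{544} - 12113 \cdot 19 = 2 \cdot 331 \cdot \frac{1}{544} - 230147 = \frac{331}{272} - 230147 = - \frac{62599653}{272}$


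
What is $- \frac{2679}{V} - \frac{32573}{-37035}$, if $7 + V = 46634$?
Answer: $\frac{1419564506}{1726830945} \approx 0.82206$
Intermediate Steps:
$V = 46627$ ($V = -7 + 46634 = 46627$)
$- \frac{2679}{V} - \frac{32573}{-37035} = - \frac{2679}{46627} - \frac{32573}{-37035} = \left(-2679\right) \frac{1}{46627} - - \frac{32573}{37035} = - \frac{2679}{46627} + \frac{32573}{37035} = \frac{1419564506}{1726830945}$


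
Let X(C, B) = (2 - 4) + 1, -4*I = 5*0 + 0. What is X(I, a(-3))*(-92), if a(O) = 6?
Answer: 92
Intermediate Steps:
I = 0 (I = -(5*0 + 0)/4 = -(0 + 0)/4 = -¼*0 = 0)
X(C, B) = -1 (X(C, B) = -2 + 1 = -1)
X(I, a(-3))*(-92) = -1*(-92) = 92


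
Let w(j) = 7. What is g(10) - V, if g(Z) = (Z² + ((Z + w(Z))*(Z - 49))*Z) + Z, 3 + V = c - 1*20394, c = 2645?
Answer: 11232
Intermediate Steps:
V = -17752 (V = -3 + (2645 - 1*20394) = -3 + (2645 - 20394) = -3 - 17749 = -17752)
g(Z) = Z + Z² + Z*(-49 + Z)*(7 + Z) (g(Z) = (Z² + ((Z + 7)*(Z - 49))*Z) + Z = (Z² + ((7 + Z)*(-49 + Z))*Z) + Z = (Z² + ((-49 + Z)*(7 + Z))*Z) + Z = (Z² + Z*(-49 + Z)*(7 + Z)) + Z = Z + Z² + Z*(-49 + Z)*(7 + Z))
g(10) - V = 10*(-342 + 10² - 41*10) - 1*(-17752) = 10*(-342 + 100 - 410) + 17752 = 10*(-652) + 17752 = -6520 + 17752 = 11232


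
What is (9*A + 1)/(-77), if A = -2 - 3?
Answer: 4/7 ≈ 0.57143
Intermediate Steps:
A = -5
(9*A + 1)/(-77) = (9*(-5) + 1)/(-77) = -(-45 + 1)/77 = -1/77*(-44) = 4/7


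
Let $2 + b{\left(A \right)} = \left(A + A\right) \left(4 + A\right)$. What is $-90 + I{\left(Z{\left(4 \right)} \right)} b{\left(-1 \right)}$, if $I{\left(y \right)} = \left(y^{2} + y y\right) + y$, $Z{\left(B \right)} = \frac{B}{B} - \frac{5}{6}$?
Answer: $- \frac{826}{9} \approx -91.778$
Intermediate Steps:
$b{\left(A \right)} = -2 + 2 A \left(4 + A\right)$ ($b{\left(A \right)} = -2 + \left(A + A\right) \left(4 + A\right) = -2 + 2 A \left(4 + A\right)$)
$Z{\left(B \right)} = \frac{1}{6}$ ($Z{\left(B \right)} = 1 - \frac{5}{6} = \frac{1}{6}$)
$I{\left(y \right)} = y + 2 y^{2}$ ($I{\left(y \right)} = \left(y^{2} + y^{2}\right) + y = 2 y^{2} + y = y + 2 y^{2}$)
$-90 + I{\left(Z{\left(4 \right)} \right)} b{\left(-1 \right)} = -90 + \frac{1 + 2 \cdot \frac{1}{6}}{6} \left(-2 + 2 \left(-1\right)^{2} + 8 \left(-1\right)\right) = -90 + \frac{1 + \frac{1}{3}}{6} \left(-2 + 2 \cdot 1 - 8\right) = -90 + \frac{1}{6} \cdot \frac{4}{3} \left(-2 + 2 - 8\right) = -90 + \frac{2}{9} \left(-8\right) = -90 - \frac{16}{9} = - \frac{826}{9}$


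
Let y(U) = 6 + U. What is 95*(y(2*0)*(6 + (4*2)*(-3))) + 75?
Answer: -10185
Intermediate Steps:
95*(y(2*0)*(6 + (4*2)*(-3))) + 75 = 95*((6 + 2*0)*(6 + (4*2)*(-3))) + 75 = 95*((6 + 0)*(6 + 8*(-3))) + 75 = 95*(6*(6 - 24)) + 75 = 95*(6*(-18)) + 75 = 95*(-108) + 75 = -10260 + 75 = -10185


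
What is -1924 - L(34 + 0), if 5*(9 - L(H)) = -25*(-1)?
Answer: -1928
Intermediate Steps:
L(H) = 4 (L(H) = 9 - (-5)*(-1) = 9 - 1/5*25 = 9 - 5 = 4)
-1924 - L(34 + 0) = -1924 - 1*4 = -1924 - 4 = -1928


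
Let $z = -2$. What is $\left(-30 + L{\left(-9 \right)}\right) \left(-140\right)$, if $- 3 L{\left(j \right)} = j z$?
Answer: $5040$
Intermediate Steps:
$L{\left(j \right)} = \frac{2 j}{3}$ ($L{\left(j \right)} = - \frac{j \left(-2\right)}{3} = - \frac{\left(-2\right) j}{3} = \frac{2 j}{3}$)
$\left(-30 + L{\left(-9 \right)}\right) \left(-140\right) = \left(-30 + \frac{2}{3} \left(-9\right)\right) \left(-140\right) = \left(-30 - 6\right) \left(-140\right) = \left(-36\right) \left(-140\right) = 5040$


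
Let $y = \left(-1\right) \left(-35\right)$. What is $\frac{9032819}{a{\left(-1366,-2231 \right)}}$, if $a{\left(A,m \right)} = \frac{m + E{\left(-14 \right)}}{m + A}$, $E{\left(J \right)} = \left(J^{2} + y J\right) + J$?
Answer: $\frac{32491049943}{2539} \approx 1.2797 \cdot 10^{7}$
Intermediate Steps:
$y = 35$
$E{\left(J \right)} = J^{2} + 36 J$ ($E{\left(J \right)} = \left(J^{2} + 35 J\right) + J = J^{2} + 36 J$)
$a{\left(A,m \right)} = \frac{-308 + m}{A + m}$ ($a{\left(A,m \right)} = \frac{m - 14 \left(36 - 14\right)}{m + A} = \frac{m - 308}{A + m} = \frac{-308 + m}{A + m}$)
$\frac{9032819}{a{\left(-1366,-2231 \right)}} = \frac{9032819}{\frac{1}{-1366 - 2231} \left(-308 - 2231\right)} = \frac{9032819}{\frac{1}{-3597} \left(-2539\right)} = \frac{9032819}{\left(- \frac{1}{3597}\right) \left(-2539\right)} = \frac{9032819}{\frac{2539}{3597}} = 9032819 \cdot \frac{3597}{2539} = \frac{32491049943}{2539}$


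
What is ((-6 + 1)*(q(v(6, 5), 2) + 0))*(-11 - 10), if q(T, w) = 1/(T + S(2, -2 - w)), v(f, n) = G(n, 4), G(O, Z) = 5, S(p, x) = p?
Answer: 15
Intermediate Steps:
v(f, n) = 5
q(T, w) = 1/(2 + T) (q(T, w) = 1/(T + 2) = 1/(2 + T))
((-6 + 1)*(q(v(6, 5), 2) + 0))*(-11 - 10) = ((-6 + 1)*(1/(2 + 5) + 0))*(-11 - 10) = -5*(1/7 + 0)*(-21) = -5*(⅐ + 0)*(-21) = -5*⅐*(-21) = -5/7*(-21) = 15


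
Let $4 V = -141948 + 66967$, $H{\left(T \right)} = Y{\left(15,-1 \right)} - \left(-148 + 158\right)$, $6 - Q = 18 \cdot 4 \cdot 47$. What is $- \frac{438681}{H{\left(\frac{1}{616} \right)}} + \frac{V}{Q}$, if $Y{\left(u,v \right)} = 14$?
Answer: $- \frac{1481789437}{13512} \approx -1.0966 \cdot 10^{5}$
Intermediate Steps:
$Q = -3378$ ($Q = 6 - 18 \cdot 4 \cdot 47 = 6 - 72 \cdot 47 = 6 - 3384 = -3378$)
$H{\left(T \right)} = 4$ ($H{\left(T \right)} = 14 - \left(-148 + 158\right) = 14 - 10 = 4$)
$V = - \frac{74981}{4}$ ($V = \frac{-141948 + 66967}{4} = \frac{1}{4} \left(-74981\right) = - \frac{74981}{4} \approx -18745.0$)
$- \frac{438681}{H{\left(\frac{1}{616} \right)}} + \frac{V}{Q} = - \frac{438681}{4} - \frac{74981}{4 \left(-3378\right)} = \left(-438681\right) \frac{1}{4} - - \frac{74981}{13512} = - \frac{438681}{4} + \frac{74981}{13512} = - \frac{1481789437}{13512}$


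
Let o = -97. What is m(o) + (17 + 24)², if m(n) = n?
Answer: 1584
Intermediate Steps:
m(o) + (17 + 24)² = -97 + (17 + 24)² = -97 + 41² = -97 + 1681 = 1584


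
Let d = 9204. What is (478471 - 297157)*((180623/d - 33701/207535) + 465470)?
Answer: 26869395857034556119/318358690 ≈ 8.4400e+10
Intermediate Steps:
(478471 - 297157)*((180623/d - 33701/207535) + 465470) = (478471 - 297157)*((180623/9204 - 33701/207535) + 465470) = 181314*((180623*(1/9204) - 33701*1/207535) + 465470) = 181314*((180623/9204 - 33701/207535) + 465470) = 181314*(37175410301/1910152140 + 465470) = 181314*(889155692016101/1910152140) = 26869395857034556119/318358690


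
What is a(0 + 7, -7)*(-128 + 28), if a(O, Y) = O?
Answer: -700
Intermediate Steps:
a(0 + 7, -7)*(-128 + 28) = (0 + 7)*(-128 + 28) = 7*(-100) = -700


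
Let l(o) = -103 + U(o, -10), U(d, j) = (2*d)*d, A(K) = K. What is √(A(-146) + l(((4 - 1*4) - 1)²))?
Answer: I*√247 ≈ 15.716*I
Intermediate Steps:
U(d, j) = 2*d²
l(o) = -103 + 2*o²
√(A(-146) + l(((4 - 1*4) - 1)²)) = √(-146 + (-103 + 2*(((4 - 1*4) - 1)²)²)) = √(-146 + (-103 + 2*(((4 - 4) - 1)²)²)) = √(-146 + (-103 + 2*((0 - 1)²)²)) = √(-146 + (-103 + 2*((-1)²)²)) = √(-146 + (-103 + 2*1²)) = √(-146 + (-103 + 2*1)) = √(-146 + (-103 + 2)) = √(-146 - 101) = √(-247) = I*√247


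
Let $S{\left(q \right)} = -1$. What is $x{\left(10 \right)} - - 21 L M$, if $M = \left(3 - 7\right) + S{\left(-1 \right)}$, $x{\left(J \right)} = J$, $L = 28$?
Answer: $-2930$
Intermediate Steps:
$M = -5$ ($M = \left(3 - 7\right) - 1 = -4 - 1 = -5$)
$x{\left(10 \right)} - - 21 L M = 10 - \left(-21\right) 28 \left(-5\right) = 10 - \left(-588\right) \left(-5\right) = 10 - 2940 = -2930$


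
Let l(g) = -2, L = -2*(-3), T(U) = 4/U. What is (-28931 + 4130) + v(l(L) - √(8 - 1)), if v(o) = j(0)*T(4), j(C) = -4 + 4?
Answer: -24801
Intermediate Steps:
L = 6
j(C) = 0
v(o) = 0 (v(o) = 0*(4/4) = 0*(4*(¼)) = 0*1 = 0)
(-28931 + 4130) + v(l(L) - √(8 - 1)) = (-28931 + 4130) + 0 = -24801 + 0 = -24801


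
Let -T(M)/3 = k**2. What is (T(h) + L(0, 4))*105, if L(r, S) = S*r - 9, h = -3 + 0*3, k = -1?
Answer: -1260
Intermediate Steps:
h = -3 (h = -3 + 0 = -3)
L(r, S) = -9 + S*r
T(M) = -3 (T(M) = -3*(-1)**2 = -3*1 = -3)
(T(h) + L(0, 4))*105 = (-3 + (-9 + 4*0))*105 = (-3 + (-9 + 0))*105 = (-3 - 9)*105 = -12*105 = -1260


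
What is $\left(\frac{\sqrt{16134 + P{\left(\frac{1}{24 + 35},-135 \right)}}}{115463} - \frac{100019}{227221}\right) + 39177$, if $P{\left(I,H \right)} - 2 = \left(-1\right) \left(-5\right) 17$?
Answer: $\frac{8901737098}{227221} + \frac{\sqrt{16221}}{115463} \approx 39177.0$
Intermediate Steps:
$P{\left(I,H \right)} = 87$ ($P{\left(I,H \right)} = 2 + \left(-1\right) \left(-5\right) 17 = 2 + 5 \cdot 17 = 2 + 85 = 87$)
$\left(\frac{\sqrt{16134 + P{\left(\frac{1}{24 + 35},-135 \right)}}}{115463} - \frac{100019}{227221}\right) + 39177 = \left(\frac{\sqrt{16134 + 87}}{115463} - \frac{100019}{227221}\right) + 39177 = \left(\sqrt{16221} \cdot \frac{1}{115463} - \frac{100019}{227221}\right) + 39177 = \left(\frac{\sqrt{16221}}{115463} - \frac{100019}{227221}\right) + 39177 = \left(- \frac{100019}{227221} + \frac{\sqrt{16221}}{115463}\right) + 39177 = \frac{8901737098}{227221} + \frac{\sqrt{16221}}{115463}$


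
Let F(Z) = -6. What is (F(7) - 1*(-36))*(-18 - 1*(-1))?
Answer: -510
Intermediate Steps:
(F(7) - 1*(-36))*(-18 - 1*(-1)) = (-6 - 1*(-36))*(-18 - 1*(-1)) = (-6 + 36)*(-18 + 1) = 30*(-17) = -510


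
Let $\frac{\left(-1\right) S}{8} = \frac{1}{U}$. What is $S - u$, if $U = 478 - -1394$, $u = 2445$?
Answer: $- \frac{572131}{234} \approx -2445.0$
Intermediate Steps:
$U = 1872$ ($U = 478 + 1394 = 1872$)
$S = - \frac{1}{234}$ ($S = - \frac{8}{1872} = \left(-8\right) \frac{1}{1872} = - \frac{1}{234} \approx -0.0042735$)
$S - u = - \frac{1}{234} - 2445 = - \frac{572131}{234}$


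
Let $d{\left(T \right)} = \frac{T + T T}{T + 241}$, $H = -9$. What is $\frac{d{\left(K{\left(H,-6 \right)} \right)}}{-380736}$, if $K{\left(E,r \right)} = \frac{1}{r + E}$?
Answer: $\frac{7}{10319849280} \approx 6.783 \cdot 10^{-10}$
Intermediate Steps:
$K{\left(E,r \right)} = \frac{1}{E + r}$
$d{\left(T \right)} = \frac{T + T^{2}}{241 + T}$
$\frac{d{\left(K{\left(H,-6 \right)} \right)}}{-380736} = \frac{\frac{1}{-9 - 6} \frac{1}{241 + \frac{1}{-9 - 6}} \left(1 + \frac{1}{-9 - 6}\right)}{-380736} = \frac{1 + \frac{1}{-15}}{\left(-15\right) \left(241 + \frac{1}{-15}\right)} \left(- \frac{1}{380736}\right) = - \frac{1 - \frac{1}{15}}{15 \left(241 - \frac{1}{15}\right)} \left(- \frac{1}{380736}\right) = \left(- \frac{1}{15}\right) \frac{1}{\frac{3614}{15}} \cdot \frac{14}{15} \left(- \frac{1}{380736}\right) = \left(- \frac{1}{15}\right) \frac{15}{3614} \cdot \frac{14}{15} \left(- \frac{1}{380736}\right) = \left(- \frac{7}{27105}\right) \left(- \frac{1}{380736}\right) = \frac{7}{10319849280}$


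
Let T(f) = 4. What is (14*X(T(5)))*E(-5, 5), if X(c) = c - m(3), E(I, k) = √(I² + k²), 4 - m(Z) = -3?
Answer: -210*√2 ≈ -296.98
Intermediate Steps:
m(Z) = 7 (m(Z) = 4 - 1*(-3) = 4 + 3 = 7)
X(c) = -7 + c (X(c) = c - 1*7 = c - 7 = -7 + c)
(14*X(T(5)))*E(-5, 5) = (14*(-7 + 4))*√((-5)² + 5²) = (14*(-3))*√(25 + 25) = -210*√2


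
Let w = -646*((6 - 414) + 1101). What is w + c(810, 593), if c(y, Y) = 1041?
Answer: -446637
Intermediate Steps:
w = -447678 (w = -646*(-408 + 1101) = -646*693 = -447678)
w + c(810, 593) = -447678 + 1041 = -446637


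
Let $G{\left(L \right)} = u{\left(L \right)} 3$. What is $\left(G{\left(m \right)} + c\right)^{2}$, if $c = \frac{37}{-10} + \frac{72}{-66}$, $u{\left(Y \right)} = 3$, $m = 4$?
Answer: $\frac{214369}{12100} \approx 17.716$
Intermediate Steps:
$c = - \frac{527}{110}$ ($c = 37 \left(- \frac{1}{10}\right) + 72 \left(- \frac{1}{66}\right) = - \frac{37}{10} - \frac{12}{11} = - \frac{527}{110} \approx -4.7909$)
$G{\left(L \right)} = 9$ ($G{\left(L \right)} = 3 \cdot 3 = 9$)
$\left(G{\left(m \right)} + c\right)^{2} = \left(9 - \frac{527}{110}\right)^{2} = \left(\frac{463}{110}\right)^{2} = \frac{214369}{12100}$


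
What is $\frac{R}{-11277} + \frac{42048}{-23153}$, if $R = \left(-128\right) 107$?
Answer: $- \frac{157071808}{261096381} \approx -0.60159$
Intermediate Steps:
$R = -13696$
$\frac{R}{-11277} + \frac{42048}{-23153} = - \frac{13696}{-11277} + \frac{42048}{-23153} = \left(-13696\right) \left(- \frac{1}{11277}\right) + 42048 \left(- \frac{1}{23153}\right) = \frac{13696}{11277} - \frac{42048}{23153} = - \frac{157071808}{261096381}$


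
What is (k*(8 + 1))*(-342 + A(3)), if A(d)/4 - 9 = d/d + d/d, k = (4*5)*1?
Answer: -53640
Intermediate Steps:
k = 20 (k = 20*1 = 20)
A(d) = 44 (A(d) = 36 + 4*(d/d + d/d) = 36 + 4*(1 + 1) = 36 + 4*2 = 36 + 8 = 44)
(k*(8 + 1))*(-342 + A(3)) = (20*(8 + 1))*(-342 + 44) = (20*9)*(-298) = 180*(-298) = -53640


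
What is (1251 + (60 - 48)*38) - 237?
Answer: 1470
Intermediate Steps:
(1251 + (60 - 48)*38) - 237 = (1251 + 12*38) - 237 = (1251 + 456) - 237 = 1707 - 237 = 1470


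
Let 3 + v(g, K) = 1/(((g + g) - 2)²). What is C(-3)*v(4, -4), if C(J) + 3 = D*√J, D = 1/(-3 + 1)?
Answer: 107/12 + 107*I*√3/72 ≈ 8.9167 + 2.574*I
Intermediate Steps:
D = -½ (D = 1/(-2) = -½ ≈ -0.50000)
v(g, K) = -3 + (-2 + 2*g)⁻² (v(g, K) = -3 + 1/(((g + g) - 2)²) = -3 + 1/((2*g - 2)²) = -3 + 1/((-2 + 2*g)²) = -3 + (-2 + 2*g)⁻²)
C(J) = -3 - √J/2
C(-3)*v(4, -4) = (-3 - I*√3/2)*(-3 + 1/(4*(-1 + 4)²)) = (-3 - I*√3/2)*(-3 + (¼)/3²) = (-3 - I*√3/2)*(-3 + (¼)*(⅑)) = (-3 - I*√3/2)*(-3 + 1/36) = (-3 - I*√3/2)*(-107/36) = 107/12 + 107*I*√3/72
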